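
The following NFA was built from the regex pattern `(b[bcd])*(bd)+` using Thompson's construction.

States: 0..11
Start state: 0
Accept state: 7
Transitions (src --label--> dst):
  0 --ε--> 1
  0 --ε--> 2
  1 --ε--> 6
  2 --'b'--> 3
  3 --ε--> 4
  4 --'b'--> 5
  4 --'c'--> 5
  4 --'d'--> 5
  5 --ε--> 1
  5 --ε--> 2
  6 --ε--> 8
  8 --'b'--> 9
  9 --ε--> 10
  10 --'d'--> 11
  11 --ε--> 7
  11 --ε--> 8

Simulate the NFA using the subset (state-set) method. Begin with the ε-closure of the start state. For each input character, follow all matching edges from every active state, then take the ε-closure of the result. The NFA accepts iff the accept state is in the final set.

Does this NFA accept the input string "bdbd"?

Answer: ACCEPT

Derivation:
S₀ = ε-closure({0}) = {0,1,2,6,8}
'b' @ 1: {3,4,9,10}
'd' @ 2: {1,2,5,6,7,8,11}  (accept∈set)
'b' @ 3: {3,4,9,10}
'd' @ 4: {1,2,5,6,7,8,11}  (accept∈set)
final: {1,2,5,6,7,8,11}; accept 7 in set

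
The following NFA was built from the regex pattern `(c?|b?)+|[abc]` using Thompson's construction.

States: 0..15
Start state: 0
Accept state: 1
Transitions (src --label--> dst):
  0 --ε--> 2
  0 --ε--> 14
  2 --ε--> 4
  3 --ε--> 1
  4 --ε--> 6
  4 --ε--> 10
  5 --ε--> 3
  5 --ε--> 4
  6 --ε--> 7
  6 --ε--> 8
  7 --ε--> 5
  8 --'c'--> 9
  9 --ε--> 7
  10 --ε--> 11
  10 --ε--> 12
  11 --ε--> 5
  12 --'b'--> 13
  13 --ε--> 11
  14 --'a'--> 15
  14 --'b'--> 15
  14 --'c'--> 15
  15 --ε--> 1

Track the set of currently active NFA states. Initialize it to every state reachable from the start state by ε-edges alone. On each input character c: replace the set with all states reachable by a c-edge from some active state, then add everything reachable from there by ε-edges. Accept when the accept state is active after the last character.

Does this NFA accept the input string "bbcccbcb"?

Answer: ACCEPT

Steps:
start: ε-closure({0}) = {0,1,2,3,4,5,6,7,8,10,11,12,14}
'b' @ 1: {1,3,4,5,6,7,8,10,11,12,13,15}  [accepting]
'b' @ 2: {1,3,4,5,6,7,8,10,11,12,13}  [accepting]
'c' @ 3: {1,3,4,5,6,7,8,9,10,11,12}  [accepting]
'c' @ 4: {1,3,4,5,6,7,8,9,10,11,12}  [accepting]
'c' @ 5: {1,3,4,5,6,7,8,9,10,11,12}  [accepting]
'b' @ 6: {1,3,4,5,6,7,8,10,11,12,13}  [accepting]
'c' @ 7: {1,3,4,5,6,7,8,9,10,11,12}  [accepting]
'b' @ 8: {1,3,4,5,6,7,8,10,11,12,13}  [accepting]
end set {1,3,4,5,6,7,8,10,11,12,13} — state 1 in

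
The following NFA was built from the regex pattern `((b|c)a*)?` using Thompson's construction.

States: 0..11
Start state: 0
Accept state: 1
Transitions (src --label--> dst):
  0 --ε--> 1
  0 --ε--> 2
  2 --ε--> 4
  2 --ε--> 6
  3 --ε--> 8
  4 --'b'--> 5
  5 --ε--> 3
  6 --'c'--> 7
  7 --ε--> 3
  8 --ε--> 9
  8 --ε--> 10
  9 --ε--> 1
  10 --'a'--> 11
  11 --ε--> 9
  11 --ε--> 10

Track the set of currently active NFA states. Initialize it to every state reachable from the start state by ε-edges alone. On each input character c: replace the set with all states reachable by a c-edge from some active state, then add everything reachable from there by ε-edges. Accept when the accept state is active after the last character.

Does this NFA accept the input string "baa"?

start: ε-closure({0}) = {0,1,2,4,6}
'b' @ 1: {1,3,5,8,9,10}  ✓accept
'a' @ 2: {1,9,10,11}  ✓accept
'a' @ 3: {1,9,10,11}  ✓accept
end set {1,9,10,11} — state 1 in

Answer: ACCEPT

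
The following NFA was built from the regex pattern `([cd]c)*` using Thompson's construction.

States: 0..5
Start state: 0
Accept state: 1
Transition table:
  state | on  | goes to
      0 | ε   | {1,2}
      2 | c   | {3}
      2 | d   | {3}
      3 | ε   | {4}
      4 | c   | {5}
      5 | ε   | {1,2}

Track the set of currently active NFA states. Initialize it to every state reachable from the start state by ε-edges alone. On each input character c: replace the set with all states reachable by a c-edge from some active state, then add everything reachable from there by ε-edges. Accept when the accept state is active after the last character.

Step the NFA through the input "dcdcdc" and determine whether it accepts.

start: ε-closure({0}) = {0,1,2}
'd' @ 1: {3,4}
'c' @ 2: {1,2,5}  (accept∈set)
'd' @ 3: {3,4}
'c' @ 4: {1,2,5}  (accept∈set)
'd' @ 5: {3,4}
'c' @ 6: {1,2,5}  (accept∈set)
after full input: {1,2,5}  (accept=1 in)

Answer: ACCEPT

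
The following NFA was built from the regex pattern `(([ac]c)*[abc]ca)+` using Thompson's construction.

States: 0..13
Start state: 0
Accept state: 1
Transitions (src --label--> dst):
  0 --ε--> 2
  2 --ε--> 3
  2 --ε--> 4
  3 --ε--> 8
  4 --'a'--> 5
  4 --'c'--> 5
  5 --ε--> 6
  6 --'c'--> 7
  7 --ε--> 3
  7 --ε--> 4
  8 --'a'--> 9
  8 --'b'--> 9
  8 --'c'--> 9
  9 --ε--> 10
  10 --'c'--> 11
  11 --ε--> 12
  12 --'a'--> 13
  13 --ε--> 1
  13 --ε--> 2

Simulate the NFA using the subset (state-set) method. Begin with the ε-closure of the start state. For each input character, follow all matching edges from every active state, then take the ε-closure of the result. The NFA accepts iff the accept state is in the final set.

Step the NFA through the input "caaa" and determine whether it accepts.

Answer: REJECT

Derivation:
initial (ε-close {0}): {0,2,3,4,8}
'c' @ 1: {5,6,9,10}
'a' @ 2: {}  — state set empty
rest 'aa' ignored (set empty)
final: {}; accept 1 not in set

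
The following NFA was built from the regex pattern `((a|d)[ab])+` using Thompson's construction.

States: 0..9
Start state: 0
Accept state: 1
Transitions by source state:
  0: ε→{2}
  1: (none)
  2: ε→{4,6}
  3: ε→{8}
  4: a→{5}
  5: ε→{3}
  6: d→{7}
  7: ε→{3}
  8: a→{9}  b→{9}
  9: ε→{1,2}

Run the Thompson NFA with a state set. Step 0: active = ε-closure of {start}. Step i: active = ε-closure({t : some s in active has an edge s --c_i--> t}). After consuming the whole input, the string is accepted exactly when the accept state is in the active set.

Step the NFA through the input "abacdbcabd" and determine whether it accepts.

Answer: REJECT

Steps:
initial (ε-close {0}): {0,2,4,6}
'a' @ 1: {3,5,8}
'b' @ 2: {1,2,4,6,9}  ✓accept
'a' @ 3: {3,5,8}
'c' @ 4: {}  — dead — no transitions
rest 'dbcabd' ignored (set empty)
end set {} — state 1 not in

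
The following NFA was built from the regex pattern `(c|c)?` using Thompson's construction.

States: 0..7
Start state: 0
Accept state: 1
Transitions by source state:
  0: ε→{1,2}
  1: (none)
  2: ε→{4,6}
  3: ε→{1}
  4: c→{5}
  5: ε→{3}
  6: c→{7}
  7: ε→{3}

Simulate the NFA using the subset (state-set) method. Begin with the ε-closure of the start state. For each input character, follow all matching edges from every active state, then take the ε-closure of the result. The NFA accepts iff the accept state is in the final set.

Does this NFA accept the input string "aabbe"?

Answer: REJECT

Trace:
start: ε-closure({0}) = {0,1,2,4,6}
'a' @ 1: {}  — no active states
rest 'abbe' ignored (set empty)
final: {}; accept 1 not in set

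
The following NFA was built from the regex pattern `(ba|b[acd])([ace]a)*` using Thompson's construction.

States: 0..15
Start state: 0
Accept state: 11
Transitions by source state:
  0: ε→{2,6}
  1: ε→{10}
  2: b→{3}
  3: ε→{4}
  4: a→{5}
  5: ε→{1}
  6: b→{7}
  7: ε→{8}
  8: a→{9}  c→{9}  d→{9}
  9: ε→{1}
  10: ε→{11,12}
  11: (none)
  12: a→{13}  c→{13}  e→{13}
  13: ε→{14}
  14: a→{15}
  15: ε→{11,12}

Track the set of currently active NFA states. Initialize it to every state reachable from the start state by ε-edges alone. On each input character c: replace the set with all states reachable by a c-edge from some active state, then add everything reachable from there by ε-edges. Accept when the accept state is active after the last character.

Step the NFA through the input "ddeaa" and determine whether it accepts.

Answer: REJECT

Derivation:
initial (ε-close {0}): {0,2,6}
'd' @ 1: {}  — dead — no transitions
rest 'deaa' ignored (set empty)
end set {} — state 11 not in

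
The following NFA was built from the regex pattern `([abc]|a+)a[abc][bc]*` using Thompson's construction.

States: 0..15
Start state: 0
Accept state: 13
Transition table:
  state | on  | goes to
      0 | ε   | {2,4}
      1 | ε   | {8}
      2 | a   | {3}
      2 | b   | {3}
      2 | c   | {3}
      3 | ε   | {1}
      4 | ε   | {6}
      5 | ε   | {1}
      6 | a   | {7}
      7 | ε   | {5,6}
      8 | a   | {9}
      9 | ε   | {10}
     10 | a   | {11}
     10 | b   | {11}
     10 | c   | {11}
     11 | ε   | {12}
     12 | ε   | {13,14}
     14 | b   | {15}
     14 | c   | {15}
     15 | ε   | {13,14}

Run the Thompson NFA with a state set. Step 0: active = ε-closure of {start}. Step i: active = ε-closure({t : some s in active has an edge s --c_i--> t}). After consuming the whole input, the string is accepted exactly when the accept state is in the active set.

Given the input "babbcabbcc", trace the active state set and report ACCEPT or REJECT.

Answer: REJECT

Trace:
start: ε-closure({0}) = {0,2,4,6}
'b' @ 1: {1,3,8}
'a' @ 2: {9,10}
'b' @ 3: {11,12,13,14}  [accepting]
'b' @ 4: {13,14,15}  [accepting]
'c' @ 5: {13,14,15}  [accepting]
'a' @ 6: {}  — dead — no transitions
rest 'bbcc' ignored (set empty)
final: {}; accept 13 not in set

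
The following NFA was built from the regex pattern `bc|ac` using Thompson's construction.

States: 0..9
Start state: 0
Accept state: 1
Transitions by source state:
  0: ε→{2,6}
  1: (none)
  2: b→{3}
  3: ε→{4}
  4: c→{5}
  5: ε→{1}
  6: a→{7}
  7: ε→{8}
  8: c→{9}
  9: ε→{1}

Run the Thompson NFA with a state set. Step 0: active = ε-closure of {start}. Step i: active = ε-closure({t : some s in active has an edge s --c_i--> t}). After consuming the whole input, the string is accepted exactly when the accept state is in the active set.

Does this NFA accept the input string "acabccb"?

Answer: REJECT

Derivation:
initial (ε-close {0}): {0,2,6}
'a' @ 1: {7,8}
'c' @ 2: {1,9}  [accepting]
'a' @ 3: {}  — no active states
rest 'bccb' ignored (set empty)
end set {} — state 1 not in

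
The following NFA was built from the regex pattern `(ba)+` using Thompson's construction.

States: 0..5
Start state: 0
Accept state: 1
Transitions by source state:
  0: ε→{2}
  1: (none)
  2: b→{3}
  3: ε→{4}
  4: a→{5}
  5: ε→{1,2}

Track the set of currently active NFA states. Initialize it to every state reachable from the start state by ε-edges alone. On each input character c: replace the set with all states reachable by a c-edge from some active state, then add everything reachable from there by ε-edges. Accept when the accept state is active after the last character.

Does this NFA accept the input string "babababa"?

S₀ = ε-closure({0}) = {0,2}
'b' @ 1: {3,4}
'a' @ 2: {1,2,5}  (accept∈set)
'b' @ 3: {3,4}
'a' @ 4: {1,2,5}  (accept∈set)
'b' @ 5: {3,4}
'a' @ 6: {1,2,5}  (accept∈set)
'b' @ 7: {3,4}
'a' @ 8: {1,2,5}  (accept∈set)
end set {1,2,5} — state 1 in

Answer: ACCEPT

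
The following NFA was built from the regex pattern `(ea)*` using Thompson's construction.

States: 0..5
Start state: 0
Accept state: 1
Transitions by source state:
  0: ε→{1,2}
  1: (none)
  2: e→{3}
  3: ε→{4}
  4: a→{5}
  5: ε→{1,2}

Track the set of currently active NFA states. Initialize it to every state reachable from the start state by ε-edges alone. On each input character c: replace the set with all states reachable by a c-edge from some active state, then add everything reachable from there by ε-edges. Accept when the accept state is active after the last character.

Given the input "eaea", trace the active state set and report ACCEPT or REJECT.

initial (ε-close {0}): {0,1,2}
'e' @ 1: {3,4}
'a' @ 2: {1,2,5}  ✓accept
'e' @ 3: {3,4}
'a' @ 4: {1,2,5}  ✓accept
after full input: {1,2,5}  (accept=1 in)

Answer: ACCEPT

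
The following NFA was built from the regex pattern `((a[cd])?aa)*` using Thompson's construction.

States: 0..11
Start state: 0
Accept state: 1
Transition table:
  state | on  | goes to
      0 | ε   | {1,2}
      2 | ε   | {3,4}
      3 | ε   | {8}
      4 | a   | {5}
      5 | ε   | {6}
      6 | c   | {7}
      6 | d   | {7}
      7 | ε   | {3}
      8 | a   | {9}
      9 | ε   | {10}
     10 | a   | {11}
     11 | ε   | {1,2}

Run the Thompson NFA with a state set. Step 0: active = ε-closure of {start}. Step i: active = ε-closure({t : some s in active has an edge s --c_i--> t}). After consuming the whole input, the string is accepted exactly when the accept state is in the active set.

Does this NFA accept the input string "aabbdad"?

S₀ = ε-closure({0}) = {0,1,2,3,4,8}
'a' @ 1: {5,6,9,10}
'a' @ 2: {1,2,3,4,8,11}  [accepting]
'b' @ 3: {}  — state set empty
rest 'bdad' ignored (set empty)
after full input: {}  (accept=1 not in)

Answer: REJECT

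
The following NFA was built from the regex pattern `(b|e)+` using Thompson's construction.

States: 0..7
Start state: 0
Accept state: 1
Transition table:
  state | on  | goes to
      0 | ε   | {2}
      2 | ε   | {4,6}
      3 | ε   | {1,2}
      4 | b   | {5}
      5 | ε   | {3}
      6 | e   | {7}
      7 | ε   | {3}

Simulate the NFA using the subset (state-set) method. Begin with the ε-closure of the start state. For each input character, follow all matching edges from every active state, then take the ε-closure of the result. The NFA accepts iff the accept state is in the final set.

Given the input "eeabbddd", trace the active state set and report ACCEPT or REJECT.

Answer: REJECT

Trace:
initial (ε-close {0}): {0,2,4,6}
'e' @ 1: {1,2,3,4,6,7}  ✓accept
'e' @ 2: {1,2,3,4,6,7}  ✓accept
'a' @ 3: {}  — no active states
rest 'bbddd' ignored (set empty)
final: {}; accept 1 not in set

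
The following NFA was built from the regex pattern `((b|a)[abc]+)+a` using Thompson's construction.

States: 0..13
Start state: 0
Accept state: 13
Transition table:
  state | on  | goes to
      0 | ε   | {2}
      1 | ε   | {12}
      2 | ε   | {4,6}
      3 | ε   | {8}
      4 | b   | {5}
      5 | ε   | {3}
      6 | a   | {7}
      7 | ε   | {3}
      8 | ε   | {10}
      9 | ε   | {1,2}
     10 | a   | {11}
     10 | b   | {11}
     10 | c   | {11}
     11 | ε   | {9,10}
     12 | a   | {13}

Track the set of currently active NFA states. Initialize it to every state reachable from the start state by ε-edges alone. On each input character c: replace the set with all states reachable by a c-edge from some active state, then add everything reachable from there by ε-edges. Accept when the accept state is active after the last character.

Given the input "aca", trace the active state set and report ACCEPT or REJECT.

Answer: ACCEPT

Trace:
S₀ = ε-closure({0}) = {0,2,4,6}
'a' @ 1: {3,7,8,10}
'c' @ 2: {1,2,4,6,9,10,11,12}
'a' @ 3: {1,2,3,4,6,7,8,9,10,11,12,13}  [accepting]
final: {1,2,3,4,6,7,8,9,10,11,12,13}; accept 13 in set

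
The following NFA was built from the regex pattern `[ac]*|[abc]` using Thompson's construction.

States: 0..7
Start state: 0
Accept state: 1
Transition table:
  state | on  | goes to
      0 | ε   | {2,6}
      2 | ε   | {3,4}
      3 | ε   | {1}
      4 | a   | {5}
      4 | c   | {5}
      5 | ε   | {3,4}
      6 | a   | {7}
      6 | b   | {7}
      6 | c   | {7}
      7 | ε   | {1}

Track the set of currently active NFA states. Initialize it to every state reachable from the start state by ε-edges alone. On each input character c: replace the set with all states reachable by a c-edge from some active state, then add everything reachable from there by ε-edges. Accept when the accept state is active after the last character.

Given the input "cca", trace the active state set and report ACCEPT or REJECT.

Answer: ACCEPT

Trace:
S₀ = ε-closure({0}) = {0,1,2,3,4,6}
'c' @ 1: {1,3,4,5,7}  ✓accept
'c' @ 2: {1,3,4,5}  ✓accept
'a' @ 3: {1,3,4,5}  ✓accept
final: {1,3,4,5}; accept 1 in set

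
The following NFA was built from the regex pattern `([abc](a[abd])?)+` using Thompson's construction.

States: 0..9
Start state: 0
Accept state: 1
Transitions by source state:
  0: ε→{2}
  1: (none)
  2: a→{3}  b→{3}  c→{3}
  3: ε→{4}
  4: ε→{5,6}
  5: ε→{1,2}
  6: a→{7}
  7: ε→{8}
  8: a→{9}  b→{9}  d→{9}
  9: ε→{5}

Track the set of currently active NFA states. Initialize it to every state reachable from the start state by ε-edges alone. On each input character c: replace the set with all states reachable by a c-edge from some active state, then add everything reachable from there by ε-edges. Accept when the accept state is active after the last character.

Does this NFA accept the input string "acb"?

initial (ε-close {0}): {0,2}
'a' @ 1: {1,2,3,4,5,6}  [accepting]
'c' @ 2: {1,2,3,4,5,6}  [accepting]
'b' @ 3: {1,2,3,4,5,6}  [accepting]
final: {1,2,3,4,5,6}; accept 1 in set

Answer: ACCEPT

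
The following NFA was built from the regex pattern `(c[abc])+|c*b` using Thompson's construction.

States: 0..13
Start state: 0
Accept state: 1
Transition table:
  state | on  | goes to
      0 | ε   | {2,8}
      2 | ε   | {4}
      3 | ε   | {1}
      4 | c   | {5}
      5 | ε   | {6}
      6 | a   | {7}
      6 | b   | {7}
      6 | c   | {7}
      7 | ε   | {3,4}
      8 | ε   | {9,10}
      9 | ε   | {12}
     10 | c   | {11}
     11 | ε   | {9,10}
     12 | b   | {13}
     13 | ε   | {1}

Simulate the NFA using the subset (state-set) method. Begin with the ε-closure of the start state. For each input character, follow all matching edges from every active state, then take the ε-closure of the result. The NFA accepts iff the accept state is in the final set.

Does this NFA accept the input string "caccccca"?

Answer: ACCEPT

Steps:
S₀ = ε-closure({0}) = {0,2,4,8,9,10,12}
'c' @ 1: {5,6,9,10,11,12}
'a' @ 2: {1,3,4,7}  (accept∈set)
'c' @ 3: {5,6}
'c' @ 4: {1,3,4,7}  (accept∈set)
'c' @ 5: {5,6}
'c' @ 6: {1,3,4,7}  (accept∈set)
'c' @ 7: {5,6}
'a' @ 8: {1,3,4,7}  (accept∈set)
final: {1,3,4,7}; accept 1 in set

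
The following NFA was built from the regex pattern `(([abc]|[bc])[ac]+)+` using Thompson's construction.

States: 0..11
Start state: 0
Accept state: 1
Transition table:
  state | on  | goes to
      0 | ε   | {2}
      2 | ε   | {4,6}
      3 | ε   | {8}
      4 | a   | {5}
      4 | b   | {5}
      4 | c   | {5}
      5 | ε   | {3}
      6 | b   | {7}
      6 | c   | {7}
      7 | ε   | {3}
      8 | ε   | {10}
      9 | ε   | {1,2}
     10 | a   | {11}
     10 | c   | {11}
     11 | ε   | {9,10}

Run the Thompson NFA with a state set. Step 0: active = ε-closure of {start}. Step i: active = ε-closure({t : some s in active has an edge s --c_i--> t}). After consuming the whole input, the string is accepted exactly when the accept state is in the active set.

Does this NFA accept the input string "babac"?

Answer: ACCEPT

Trace:
S₀ = ε-closure({0}) = {0,2,4,6}
'b' @ 1: {3,5,7,8,10}
'a' @ 2: {1,2,4,6,9,10,11}  (accept∈set)
'b' @ 3: {3,5,7,8,10}
'a' @ 4: {1,2,4,6,9,10,11}  (accept∈set)
'c' @ 5: {1,2,3,4,5,6,7,8,9,10,11}  (accept∈set)
final: {1,2,3,4,5,6,7,8,9,10,11}; accept 1 in set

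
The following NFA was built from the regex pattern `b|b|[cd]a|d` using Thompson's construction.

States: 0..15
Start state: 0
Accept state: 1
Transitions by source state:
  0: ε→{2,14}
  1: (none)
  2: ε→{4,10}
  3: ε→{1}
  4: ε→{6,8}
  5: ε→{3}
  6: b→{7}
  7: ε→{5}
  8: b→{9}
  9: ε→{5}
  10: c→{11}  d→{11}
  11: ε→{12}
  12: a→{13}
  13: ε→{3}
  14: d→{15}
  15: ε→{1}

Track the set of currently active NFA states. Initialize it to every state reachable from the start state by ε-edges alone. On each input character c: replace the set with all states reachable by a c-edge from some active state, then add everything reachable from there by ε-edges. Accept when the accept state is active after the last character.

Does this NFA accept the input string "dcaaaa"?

start: ε-closure({0}) = {0,2,4,6,8,10,14}
'd' @ 1: {1,11,12,15}  ✓accept
'c' @ 2: {}  — state set empty
rest 'aaaa' ignored (set empty)
final: {}; accept 1 not in set

Answer: REJECT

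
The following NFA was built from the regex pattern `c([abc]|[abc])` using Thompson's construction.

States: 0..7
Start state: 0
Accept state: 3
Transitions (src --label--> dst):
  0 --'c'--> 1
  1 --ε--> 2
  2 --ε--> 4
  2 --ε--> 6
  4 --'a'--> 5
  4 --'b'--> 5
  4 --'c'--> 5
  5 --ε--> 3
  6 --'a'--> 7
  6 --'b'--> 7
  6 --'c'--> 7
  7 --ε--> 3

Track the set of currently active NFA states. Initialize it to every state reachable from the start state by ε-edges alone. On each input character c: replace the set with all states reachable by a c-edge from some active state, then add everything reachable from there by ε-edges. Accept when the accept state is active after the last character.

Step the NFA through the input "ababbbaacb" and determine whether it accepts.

Answer: REJECT

Derivation:
start: ε-closure({0}) = {0}
'a' @ 1: {}  — no active states
rest 'babbbaacb' ignored (set empty)
after full input: {}  (accept=3 not in)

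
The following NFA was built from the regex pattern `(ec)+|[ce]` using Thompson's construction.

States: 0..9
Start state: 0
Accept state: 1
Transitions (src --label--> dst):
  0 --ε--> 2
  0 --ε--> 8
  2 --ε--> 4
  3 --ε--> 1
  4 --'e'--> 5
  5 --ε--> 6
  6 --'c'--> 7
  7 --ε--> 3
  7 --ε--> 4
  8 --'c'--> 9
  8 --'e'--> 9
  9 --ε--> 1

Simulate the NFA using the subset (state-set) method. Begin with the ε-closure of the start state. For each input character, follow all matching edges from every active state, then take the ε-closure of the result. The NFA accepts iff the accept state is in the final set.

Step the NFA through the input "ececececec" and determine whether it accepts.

initial (ε-close {0}): {0,2,4,8}
'e' @ 1: {1,5,6,9}  [accepting]
'c' @ 2: {1,3,4,7}  [accepting]
'e' @ 3: {5,6}
'c' @ 4: {1,3,4,7}  [accepting]
'e' @ 5: {5,6}
'c' @ 6: {1,3,4,7}  [accepting]
'e' @ 7: {5,6}
'c' @ 8: {1,3,4,7}  [accepting]
'e' @ 9: {5,6}
'c' @ 10: {1,3,4,7}  [accepting]
end set {1,3,4,7} — state 1 in

Answer: ACCEPT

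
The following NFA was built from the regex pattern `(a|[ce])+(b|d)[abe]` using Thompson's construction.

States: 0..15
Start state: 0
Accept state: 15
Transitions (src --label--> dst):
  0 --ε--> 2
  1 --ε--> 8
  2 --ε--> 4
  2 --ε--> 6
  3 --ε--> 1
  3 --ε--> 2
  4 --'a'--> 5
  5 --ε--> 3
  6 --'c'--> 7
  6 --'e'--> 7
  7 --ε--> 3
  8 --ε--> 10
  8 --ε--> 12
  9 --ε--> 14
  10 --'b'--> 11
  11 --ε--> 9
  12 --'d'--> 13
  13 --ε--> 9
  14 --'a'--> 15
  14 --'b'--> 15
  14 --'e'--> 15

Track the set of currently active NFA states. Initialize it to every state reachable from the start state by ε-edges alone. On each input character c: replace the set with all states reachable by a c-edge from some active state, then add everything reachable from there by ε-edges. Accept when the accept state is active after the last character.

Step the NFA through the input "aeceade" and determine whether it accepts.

S₀ = ε-closure({0}) = {0,2,4,6}
'a' @ 1: {1,2,3,4,5,6,8,10,12}
'e' @ 2: {1,2,3,4,6,7,8,10,12}
'c' @ 3: {1,2,3,4,6,7,8,10,12}
'e' @ 4: {1,2,3,4,6,7,8,10,12}
'a' @ 5: {1,2,3,4,5,6,8,10,12}
'd' @ 6: {9,13,14}
'e' @ 7: {15}  (accept∈set)
final: {15}; accept 15 in set

Answer: ACCEPT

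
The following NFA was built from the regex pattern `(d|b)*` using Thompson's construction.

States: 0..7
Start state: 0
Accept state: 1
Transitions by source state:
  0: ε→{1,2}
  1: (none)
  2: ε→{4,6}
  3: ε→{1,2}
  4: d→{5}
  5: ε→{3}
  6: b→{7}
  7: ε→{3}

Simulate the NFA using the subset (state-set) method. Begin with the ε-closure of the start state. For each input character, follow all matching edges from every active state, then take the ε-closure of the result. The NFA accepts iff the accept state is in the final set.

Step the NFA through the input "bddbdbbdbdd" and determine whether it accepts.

start: ε-closure({0}) = {0,1,2,4,6}
'b' @ 1: {1,2,3,4,6,7}  (accept∈set)
'd' @ 2: {1,2,3,4,5,6}  (accept∈set)
'd' @ 3: {1,2,3,4,5,6}  (accept∈set)
'b' @ 4: {1,2,3,4,6,7}  (accept∈set)
'd' @ 5: {1,2,3,4,5,6}  (accept∈set)
'b' @ 6: {1,2,3,4,6,7}  (accept∈set)
'b' @ 7: {1,2,3,4,6,7}  (accept∈set)
'd' @ 8: {1,2,3,4,5,6}  (accept∈set)
'b' @ 9: {1,2,3,4,6,7}  (accept∈set)
'd' @ 10: {1,2,3,4,5,6}  (accept∈set)
'd' @ 11: {1,2,3,4,5,6}  (accept∈set)
after full input: {1,2,3,4,5,6}  (accept=1 in)

Answer: ACCEPT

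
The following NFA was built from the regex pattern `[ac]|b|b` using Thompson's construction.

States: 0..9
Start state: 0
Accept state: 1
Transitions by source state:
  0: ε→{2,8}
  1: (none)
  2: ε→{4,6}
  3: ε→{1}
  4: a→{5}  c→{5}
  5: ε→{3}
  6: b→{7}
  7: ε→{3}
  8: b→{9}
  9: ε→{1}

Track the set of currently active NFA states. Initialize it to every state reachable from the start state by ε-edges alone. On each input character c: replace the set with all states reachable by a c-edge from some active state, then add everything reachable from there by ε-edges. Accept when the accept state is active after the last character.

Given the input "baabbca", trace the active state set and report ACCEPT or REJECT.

S₀ = ε-closure({0}) = {0,2,4,6,8}
'b' @ 1: {1,3,7,9}  ✓accept
'a' @ 2: {}  — no active states
rest 'abbca' ignored (set empty)
after full input: {}  (accept=1 not in)

Answer: REJECT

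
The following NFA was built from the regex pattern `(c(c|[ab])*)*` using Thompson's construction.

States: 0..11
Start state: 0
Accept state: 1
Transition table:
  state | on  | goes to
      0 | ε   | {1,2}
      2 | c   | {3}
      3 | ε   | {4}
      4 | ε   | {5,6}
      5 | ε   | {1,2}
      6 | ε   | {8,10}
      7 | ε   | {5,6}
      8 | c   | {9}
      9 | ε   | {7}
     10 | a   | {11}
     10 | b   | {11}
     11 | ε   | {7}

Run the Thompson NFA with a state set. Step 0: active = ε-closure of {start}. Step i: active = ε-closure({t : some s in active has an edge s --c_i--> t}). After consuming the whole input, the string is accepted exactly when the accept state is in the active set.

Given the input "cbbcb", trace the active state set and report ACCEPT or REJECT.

S₀ = ε-closure({0}) = {0,1,2}
'c' @ 1: {1,2,3,4,5,6,8,10}  (accept∈set)
'b' @ 2: {1,2,5,6,7,8,10,11}  (accept∈set)
'b' @ 3: {1,2,5,6,7,8,10,11}  (accept∈set)
'c' @ 4: {1,2,3,4,5,6,7,8,9,10}  (accept∈set)
'b' @ 5: {1,2,5,6,7,8,10,11}  (accept∈set)
end set {1,2,5,6,7,8,10,11} — state 1 in

Answer: ACCEPT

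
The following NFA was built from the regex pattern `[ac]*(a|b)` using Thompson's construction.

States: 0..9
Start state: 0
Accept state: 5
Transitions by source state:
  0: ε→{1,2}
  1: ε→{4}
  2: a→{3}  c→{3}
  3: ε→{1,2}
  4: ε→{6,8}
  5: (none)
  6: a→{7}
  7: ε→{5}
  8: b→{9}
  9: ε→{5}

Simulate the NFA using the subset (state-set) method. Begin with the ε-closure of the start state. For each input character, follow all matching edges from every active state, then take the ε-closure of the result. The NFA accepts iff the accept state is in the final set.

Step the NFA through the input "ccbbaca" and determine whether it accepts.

Answer: REJECT

Steps:
S₀ = ε-closure({0}) = {0,1,2,4,6,8}
'c' @ 1: {1,2,3,4,6,8}
'c' @ 2: {1,2,3,4,6,8}
'b' @ 3: {5,9}  [accepting]
'b' @ 4: {}  — no active states
rest 'aca' ignored (set empty)
final: {}; accept 5 not in set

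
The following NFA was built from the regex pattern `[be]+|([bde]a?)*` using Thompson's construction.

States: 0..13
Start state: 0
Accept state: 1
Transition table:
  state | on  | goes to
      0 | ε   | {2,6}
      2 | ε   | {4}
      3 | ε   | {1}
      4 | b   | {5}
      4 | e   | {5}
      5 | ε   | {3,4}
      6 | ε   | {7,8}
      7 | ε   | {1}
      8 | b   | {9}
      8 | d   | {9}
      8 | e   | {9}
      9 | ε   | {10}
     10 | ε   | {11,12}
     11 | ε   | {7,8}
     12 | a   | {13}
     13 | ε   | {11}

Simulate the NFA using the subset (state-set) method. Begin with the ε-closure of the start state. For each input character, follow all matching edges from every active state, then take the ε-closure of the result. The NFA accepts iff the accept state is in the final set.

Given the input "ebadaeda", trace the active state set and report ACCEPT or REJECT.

Answer: ACCEPT

Trace:
S₀ = ε-closure({0}) = {0,1,2,4,6,7,8}
'e' @ 1: {1,3,4,5,7,8,9,10,11,12}  [accepting]
'b' @ 2: {1,3,4,5,7,8,9,10,11,12}  [accepting]
'a' @ 3: {1,7,8,11,13}  [accepting]
'd' @ 4: {1,7,8,9,10,11,12}  [accepting]
'a' @ 5: {1,7,8,11,13}  [accepting]
'e' @ 6: {1,7,8,9,10,11,12}  [accepting]
'd' @ 7: {1,7,8,9,10,11,12}  [accepting]
'a' @ 8: {1,7,8,11,13}  [accepting]
after full input: {1,7,8,11,13}  (accept=1 in)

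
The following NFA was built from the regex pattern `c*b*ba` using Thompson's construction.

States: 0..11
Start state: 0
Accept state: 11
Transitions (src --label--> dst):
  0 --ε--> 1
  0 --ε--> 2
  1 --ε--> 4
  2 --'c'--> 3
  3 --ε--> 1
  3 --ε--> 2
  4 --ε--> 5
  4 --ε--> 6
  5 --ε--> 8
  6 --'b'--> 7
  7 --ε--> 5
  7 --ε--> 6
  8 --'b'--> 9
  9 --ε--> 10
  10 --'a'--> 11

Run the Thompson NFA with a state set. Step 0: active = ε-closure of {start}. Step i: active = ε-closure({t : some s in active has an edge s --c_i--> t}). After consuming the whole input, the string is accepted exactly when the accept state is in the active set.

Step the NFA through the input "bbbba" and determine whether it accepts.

Answer: ACCEPT

Derivation:
initial (ε-close {0}): {0,1,2,4,5,6,8}
'b' @ 1: {5,6,7,8,9,10}
'b' @ 2: {5,6,7,8,9,10}
'b' @ 3: {5,6,7,8,9,10}
'b' @ 4: {5,6,7,8,9,10}
'a' @ 5: {11}  (accept∈set)
final: {11}; accept 11 in set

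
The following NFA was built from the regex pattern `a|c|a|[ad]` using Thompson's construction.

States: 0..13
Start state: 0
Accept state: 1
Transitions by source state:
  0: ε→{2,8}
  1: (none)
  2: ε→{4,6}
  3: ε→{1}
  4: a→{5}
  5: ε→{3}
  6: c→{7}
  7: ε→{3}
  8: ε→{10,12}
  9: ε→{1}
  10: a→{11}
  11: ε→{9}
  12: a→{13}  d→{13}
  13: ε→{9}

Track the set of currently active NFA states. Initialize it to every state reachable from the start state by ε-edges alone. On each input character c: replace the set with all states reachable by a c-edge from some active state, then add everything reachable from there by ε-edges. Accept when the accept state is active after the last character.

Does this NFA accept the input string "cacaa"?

Answer: REJECT

Derivation:
start: ε-closure({0}) = {0,2,4,6,8,10,12}
'c' @ 1: {1,3,7}  [accepting]
'a' @ 2: {}  — state set empty
rest 'caa' ignored (set empty)
final: {}; accept 1 not in set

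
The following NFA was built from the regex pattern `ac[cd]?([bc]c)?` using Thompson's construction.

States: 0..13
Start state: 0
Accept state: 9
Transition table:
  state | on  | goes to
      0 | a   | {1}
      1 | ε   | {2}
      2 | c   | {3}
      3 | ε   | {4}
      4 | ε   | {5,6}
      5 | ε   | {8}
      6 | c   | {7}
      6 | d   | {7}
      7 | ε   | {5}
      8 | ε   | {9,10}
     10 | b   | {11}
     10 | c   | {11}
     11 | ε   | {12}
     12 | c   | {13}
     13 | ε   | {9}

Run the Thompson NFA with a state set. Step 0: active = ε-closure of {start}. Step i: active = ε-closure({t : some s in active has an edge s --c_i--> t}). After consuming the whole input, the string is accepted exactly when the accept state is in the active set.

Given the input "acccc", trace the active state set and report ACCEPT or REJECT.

Answer: ACCEPT

Derivation:
start: ε-closure({0}) = {0}
'a' @ 1: {1,2}
'c' @ 2: {3,4,5,6,8,9,10}  [accepting]
'c' @ 3: {5,7,8,9,10,11,12}  [accepting]
'c' @ 4: {9,11,12,13}  [accepting]
'c' @ 5: {9,13}  [accepting]
final: {9,13}; accept 9 in set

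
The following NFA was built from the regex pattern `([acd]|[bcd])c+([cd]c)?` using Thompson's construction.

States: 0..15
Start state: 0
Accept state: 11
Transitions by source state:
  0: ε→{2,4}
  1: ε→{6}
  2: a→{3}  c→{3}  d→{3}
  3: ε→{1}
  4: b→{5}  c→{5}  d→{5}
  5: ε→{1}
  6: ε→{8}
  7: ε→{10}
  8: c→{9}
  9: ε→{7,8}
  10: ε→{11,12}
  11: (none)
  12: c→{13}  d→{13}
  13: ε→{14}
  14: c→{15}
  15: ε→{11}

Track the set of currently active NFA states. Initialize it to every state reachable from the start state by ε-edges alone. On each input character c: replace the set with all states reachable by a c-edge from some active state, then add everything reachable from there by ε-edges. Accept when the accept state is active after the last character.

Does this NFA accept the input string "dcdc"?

start: ε-closure({0}) = {0,2,4}
'd' @ 1: {1,3,5,6,8}
'c' @ 2: {7,8,9,10,11,12}  ✓accept
'd' @ 3: {13,14}
'c' @ 4: {11,15}  ✓accept
final: {11,15}; accept 11 in set

Answer: ACCEPT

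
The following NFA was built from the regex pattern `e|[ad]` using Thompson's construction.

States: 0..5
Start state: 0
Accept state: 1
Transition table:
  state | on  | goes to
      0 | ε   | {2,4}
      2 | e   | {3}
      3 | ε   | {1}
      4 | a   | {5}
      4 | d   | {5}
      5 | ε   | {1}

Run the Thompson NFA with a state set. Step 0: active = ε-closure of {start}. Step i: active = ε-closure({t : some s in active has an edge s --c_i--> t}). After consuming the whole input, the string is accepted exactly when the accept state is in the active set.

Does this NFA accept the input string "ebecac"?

initial (ε-close {0}): {0,2,4}
'e' @ 1: {1,3}  ✓accept
'b' @ 2: {}  — no active states
rest 'ecac' ignored (set empty)
end set {} — state 1 not in

Answer: REJECT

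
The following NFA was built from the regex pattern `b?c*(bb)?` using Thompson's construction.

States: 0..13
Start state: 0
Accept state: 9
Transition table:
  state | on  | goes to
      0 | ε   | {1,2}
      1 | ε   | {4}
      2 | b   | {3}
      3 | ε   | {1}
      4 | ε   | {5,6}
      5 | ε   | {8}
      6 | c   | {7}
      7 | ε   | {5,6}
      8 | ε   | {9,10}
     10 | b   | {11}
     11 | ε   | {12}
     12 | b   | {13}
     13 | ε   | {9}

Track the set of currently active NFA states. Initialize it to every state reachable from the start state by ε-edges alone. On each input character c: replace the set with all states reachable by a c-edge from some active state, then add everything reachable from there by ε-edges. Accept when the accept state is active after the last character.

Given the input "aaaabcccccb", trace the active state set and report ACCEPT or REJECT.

S₀ = ε-closure({0}) = {0,1,2,4,5,6,8,9,10}
'a' @ 1: {}  — no active states
rest 'aaabcccccb' ignored (set empty)
final: {}; accept 9 not in set

Answer: REJECT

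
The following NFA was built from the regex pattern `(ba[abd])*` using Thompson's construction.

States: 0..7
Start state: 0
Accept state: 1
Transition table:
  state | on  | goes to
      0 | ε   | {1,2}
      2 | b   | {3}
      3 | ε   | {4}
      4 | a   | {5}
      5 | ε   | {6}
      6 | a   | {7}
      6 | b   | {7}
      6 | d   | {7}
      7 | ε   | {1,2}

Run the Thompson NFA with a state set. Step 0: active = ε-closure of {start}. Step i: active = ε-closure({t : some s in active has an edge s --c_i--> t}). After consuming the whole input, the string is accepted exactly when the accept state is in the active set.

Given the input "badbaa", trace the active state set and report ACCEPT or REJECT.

S₀ = ε-closure({0}) = {0,1,2}
'b' @ 1: {3,4}
'a' @ 2: {5,6}
'd' @ 3: {1,2,7}  [accepting]
'b' @ 4: {3,4}
'a' @ 5: {5,6}
'a' @ 6: {1,2,7}  [accepting]
end set {1,2,7} — state 1 in

Answer: ACCEPT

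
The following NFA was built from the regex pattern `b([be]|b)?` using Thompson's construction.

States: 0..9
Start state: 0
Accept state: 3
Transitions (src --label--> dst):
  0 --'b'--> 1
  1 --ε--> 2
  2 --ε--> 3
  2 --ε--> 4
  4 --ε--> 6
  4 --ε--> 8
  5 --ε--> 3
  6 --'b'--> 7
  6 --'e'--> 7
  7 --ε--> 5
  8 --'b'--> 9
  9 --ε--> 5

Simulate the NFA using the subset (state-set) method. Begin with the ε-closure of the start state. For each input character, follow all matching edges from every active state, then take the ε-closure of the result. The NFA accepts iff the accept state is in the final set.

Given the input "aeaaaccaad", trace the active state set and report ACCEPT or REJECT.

Answer: REJECT

Steps:
S₀ = ε-closure({0}) = {0}
'a' @ 1: {}  — state set empty
rest 'eaaaccaad' ignored (set empty)
final: {}; accept 3 not in set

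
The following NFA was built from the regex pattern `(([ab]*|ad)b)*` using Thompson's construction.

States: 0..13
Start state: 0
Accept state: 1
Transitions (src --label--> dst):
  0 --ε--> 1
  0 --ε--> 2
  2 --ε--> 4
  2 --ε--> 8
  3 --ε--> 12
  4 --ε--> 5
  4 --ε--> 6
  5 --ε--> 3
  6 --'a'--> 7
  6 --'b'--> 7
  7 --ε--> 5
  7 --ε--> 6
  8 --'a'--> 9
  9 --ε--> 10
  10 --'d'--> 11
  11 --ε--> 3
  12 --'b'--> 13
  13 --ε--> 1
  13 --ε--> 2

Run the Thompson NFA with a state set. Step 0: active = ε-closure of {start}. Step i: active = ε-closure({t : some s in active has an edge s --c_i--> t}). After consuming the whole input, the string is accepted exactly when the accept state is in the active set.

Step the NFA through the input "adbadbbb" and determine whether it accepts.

S₀ = ε-closure({0}) = {0,1,2,3,4,5,6,8,12}
'a' @ 1: {3,5,6,7,9,10,12}
'd' @ 2: {3,11,12}
'b' @ 3: {1,2,3,4,5,6,8,12,13}  [accepting]
'a' @ 4: {3,5,6,7,9,10,12}
'd' @ 5: {3,11,12}
'b' @ 6: {1,2,3,4,5,6,8,12,13}  [accepting]
'b' @ 7: {1,2,3,4,5,6,7,8,12,13}  [accepting]
'b' @ 8: {1,2,3,4,5,6,7,8,12,13}  [accepting]
final: {1,2,3,4,5,6,7,8,12,13}; accept 1 in set

Answer: ACCEPT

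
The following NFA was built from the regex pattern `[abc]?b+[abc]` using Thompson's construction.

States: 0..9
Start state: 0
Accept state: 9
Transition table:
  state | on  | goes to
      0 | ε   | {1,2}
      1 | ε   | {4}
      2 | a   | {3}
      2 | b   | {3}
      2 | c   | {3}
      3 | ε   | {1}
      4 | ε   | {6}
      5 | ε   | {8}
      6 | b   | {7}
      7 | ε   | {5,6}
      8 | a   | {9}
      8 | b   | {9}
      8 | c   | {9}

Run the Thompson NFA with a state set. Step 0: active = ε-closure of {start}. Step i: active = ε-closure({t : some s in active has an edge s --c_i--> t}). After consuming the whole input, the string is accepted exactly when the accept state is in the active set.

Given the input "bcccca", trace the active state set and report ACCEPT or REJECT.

initial (ε-close {0}): {0,1,2,4,6}
'b' @ 1: {1,3,4,5,6,7,8}
'c' @ 2: {9}  [accepting]
'c' @ 3: {}  — no active states
rest 'cca' ignored (set empty)
final: {}; accept 9 not in set

Answer: REJECT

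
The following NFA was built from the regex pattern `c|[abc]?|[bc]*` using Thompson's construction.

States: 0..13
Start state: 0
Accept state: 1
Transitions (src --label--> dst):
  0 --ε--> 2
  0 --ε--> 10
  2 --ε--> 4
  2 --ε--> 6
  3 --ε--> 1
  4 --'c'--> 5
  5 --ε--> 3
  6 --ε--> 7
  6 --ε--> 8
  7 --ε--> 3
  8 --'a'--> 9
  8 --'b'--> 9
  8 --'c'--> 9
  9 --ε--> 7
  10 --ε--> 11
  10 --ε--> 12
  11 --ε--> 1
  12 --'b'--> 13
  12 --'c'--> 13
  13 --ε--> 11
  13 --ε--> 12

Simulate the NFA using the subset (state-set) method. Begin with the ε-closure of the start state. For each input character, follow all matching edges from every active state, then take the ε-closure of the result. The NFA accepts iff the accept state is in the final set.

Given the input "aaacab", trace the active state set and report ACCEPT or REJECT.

initial (ε-close {0}): {0,1,2,3,4,6,7,8,10,11,12}
'a' @ 1: {1,3,7,9}  ✓accept
'a' @ 2: {}  — dead — no transitions
rest 'acab' ignored (set empty)
final: {}; accept 1 not in set

Answer: REJECT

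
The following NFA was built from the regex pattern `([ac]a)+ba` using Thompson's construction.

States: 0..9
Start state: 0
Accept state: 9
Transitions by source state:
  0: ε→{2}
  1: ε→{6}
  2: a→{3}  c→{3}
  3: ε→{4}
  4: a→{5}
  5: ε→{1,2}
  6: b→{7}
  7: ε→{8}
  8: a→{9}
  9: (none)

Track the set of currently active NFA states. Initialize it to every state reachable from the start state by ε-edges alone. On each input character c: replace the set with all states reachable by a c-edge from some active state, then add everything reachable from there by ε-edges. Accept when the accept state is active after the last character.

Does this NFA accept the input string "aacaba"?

Answer: ACCEPT

Steps:
initial (ε-close {0}): {0,2}
'a' @ 1: {3,4}
'a' @ 2: {1,2,5,6}
'c' @ 3: {3,4}
'a' @ 4: {1,2,5,6}
'b' @ 5: {7,8}
'a' @ 6: {9}  (accept∈set)
final: {9}; accept 9 in set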